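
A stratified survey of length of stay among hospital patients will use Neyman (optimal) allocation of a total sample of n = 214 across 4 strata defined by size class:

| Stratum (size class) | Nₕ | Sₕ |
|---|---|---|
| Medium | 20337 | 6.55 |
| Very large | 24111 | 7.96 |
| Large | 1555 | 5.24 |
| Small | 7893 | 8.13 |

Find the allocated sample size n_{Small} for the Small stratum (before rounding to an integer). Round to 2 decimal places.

34.55

Neyman allocation: nₕ = n·NₕSₕ / Σⱼ NⱼSⱼ.
Σ NⱼSⱼ = 20337·6.55 + 24111·7.96 + 1555·5.24 + 7893·8.13 = 397449.2.
n_{Small} = 214·7893·8.13 / 397449.2 = 34.55.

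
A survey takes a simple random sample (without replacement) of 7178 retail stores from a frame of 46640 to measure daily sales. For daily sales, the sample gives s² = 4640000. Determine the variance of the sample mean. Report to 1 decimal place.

546.9

Under SRS without replacement, Var(ȳ) = (1 − f)·s²/n with f = n/N = 7178/46640 = 0.15390223.
Var(ȳ) = (1 − 0.15390223)·4640000/7178 = 0.84609777·646.41962 = 546.9342.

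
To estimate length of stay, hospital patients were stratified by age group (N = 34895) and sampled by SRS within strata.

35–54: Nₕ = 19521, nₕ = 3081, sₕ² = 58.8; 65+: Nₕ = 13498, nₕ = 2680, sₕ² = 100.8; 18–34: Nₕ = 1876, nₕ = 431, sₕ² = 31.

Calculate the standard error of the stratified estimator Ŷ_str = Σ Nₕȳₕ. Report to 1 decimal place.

3436.8

Var(Ŷ_str) = Σₕ Nₕ²(1 − fₕ)sₕ²/nₕ.
35–54: 19521²·(1 − 3081/19521)·58.8/3081 = 6.124766 × 10^6.
65+: 13498²·(1 − 2680/13498)·100.8/2680 = 5.4921468 × 10^6.
18–34: 1876²·(1 − 431/1876)·31/431 = 194977.77.
Sum = 1.1811891 × 10^7.
SE = √(1.1811891 × 10^7) = 3436.8.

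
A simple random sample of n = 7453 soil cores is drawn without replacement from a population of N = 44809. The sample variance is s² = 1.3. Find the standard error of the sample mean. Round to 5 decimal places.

Under SRS without replacement, Var(ȳ) = (1 − f)·s²/n with f = n/N = 7453/44809 = 0.16632819.
Var(ȳ) = (1 − 0.16632819)·1.3/7453 = 0.83367181·1.7442641 × 10^-4 = 1.4541438 × 10^-4.
SE(ȳ) = √(1.4541438 × 10^-4) = 0.01206.

0.01206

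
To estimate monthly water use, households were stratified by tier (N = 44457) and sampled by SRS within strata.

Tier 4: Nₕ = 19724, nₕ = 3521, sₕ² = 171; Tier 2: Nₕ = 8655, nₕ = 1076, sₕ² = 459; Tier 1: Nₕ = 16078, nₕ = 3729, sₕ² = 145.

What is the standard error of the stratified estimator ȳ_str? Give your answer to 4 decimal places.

0.1610

Var(ȳ_str) = Σₕ Wₕ²(1 − fₕ)sₕ²/nₕ with Wₕ = Nₕ/N, N = 44457.
Tier 4: Wₕ = 0.44366466; term = 0.44366466²·(1 − 0.17851349)·171/3521 = 0.0078530833.
Tier 2: Wₕ = 0.19468250; term = 0.19468250²·(1 − 0.12432120)·459/1076 = 0.014157908.
Tier 1: Wₕ = 0.36165283; term = 0.36165283²·(1 − 0.23193183)·145/3729 = 0.0039062418.
Sum = 0.025917233.
SE = √(0.025917233) = 0.1610.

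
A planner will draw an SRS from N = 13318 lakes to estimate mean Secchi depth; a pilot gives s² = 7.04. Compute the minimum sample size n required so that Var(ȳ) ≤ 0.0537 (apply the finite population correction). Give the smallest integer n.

Without fpc, n₀ = s²/D = 7.04/0.0537 = 131.0987.
With fpc, (1 − n/N)·s²/n ≤ D requires n ≥ n₀/(1 + n₀/N) = 131.0987/(1 + 131.0987/13318) = 129.8208.
Rounding up, n = 130.

130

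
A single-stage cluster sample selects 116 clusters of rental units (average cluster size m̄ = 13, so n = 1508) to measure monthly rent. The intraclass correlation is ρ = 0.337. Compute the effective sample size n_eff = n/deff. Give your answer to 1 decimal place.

deff = 1 + (13 − 1)·0.337 = 1 + 4.044 = 5.044.
n_eff = 1508 / 5.044 = 299.0.

299.0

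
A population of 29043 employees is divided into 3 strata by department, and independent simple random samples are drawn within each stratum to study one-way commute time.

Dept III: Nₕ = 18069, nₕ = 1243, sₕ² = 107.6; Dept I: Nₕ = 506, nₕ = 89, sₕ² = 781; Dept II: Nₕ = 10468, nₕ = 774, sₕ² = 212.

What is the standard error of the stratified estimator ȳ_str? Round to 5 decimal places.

0.25758

Var(ȳ_str) = Σₕ Wₕ²(1 − fₕ)sₕ²/nₕ with Wₕ = Nₕ/N, N = 29043.
Dept III: Wₕ = 0.62214647; term = 0.62214647²·(1 − 0.06879185)·107.6/1243 = 0.031201336.
Dept I: Wₕ = 0.01742244; term = 0.01742244²·(1 − 0.17588933)·781/89 = 0.0021951523.
Dept II: Wₕ = 0.36043108; term = 0.36043108²·(1 − 0.07393963)·212/774 = 0.032951765.
Sum = 0.066348253.
SE = √(0.066348253) = 0.25758.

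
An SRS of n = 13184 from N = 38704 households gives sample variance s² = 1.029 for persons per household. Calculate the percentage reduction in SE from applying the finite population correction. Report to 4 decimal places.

f = n/N = 13184/38704 = 0.34063663.
SE_no-fpc = √(s²/n) = 0.008834543; SE_fpc = √((1−f)s²/n) = 0.0071737543.
Ratio = √(1−f) = 0.81201193. Reduction = 100·(1 − 0.81201193) = 18.7988%.

18.7988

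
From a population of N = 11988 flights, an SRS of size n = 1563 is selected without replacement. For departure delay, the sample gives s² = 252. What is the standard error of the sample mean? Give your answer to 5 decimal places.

0.37444

Under SRS without replacement, Var(ȳ) = (1 − f)·s²/n with f = n/N = 1563/11988 = 0.13038038.
Var(ȳ) = (1 − 0.13038038)·252/1563 = 0.86961962·0.16122841 = 0.14020739.
SE(ȳ) = √(0.14020739) = 0.37444.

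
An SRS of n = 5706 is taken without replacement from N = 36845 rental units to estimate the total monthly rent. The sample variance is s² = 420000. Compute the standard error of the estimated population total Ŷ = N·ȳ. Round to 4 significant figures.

290600

Var(Ŷ) = N²·Var(ȳ) = N²·(1 − n/N)·s²/n.
f = 5706/36845 = 0.15486497; Var(ȳ) = 0.84513503·420000/5706 = 62.207625.
Var(Ŷ) = 36845² · 62.207625 = 8.4450212 × 10^10.
SE(Ŷ) = √(8.4450212 × 10^10) = 290600.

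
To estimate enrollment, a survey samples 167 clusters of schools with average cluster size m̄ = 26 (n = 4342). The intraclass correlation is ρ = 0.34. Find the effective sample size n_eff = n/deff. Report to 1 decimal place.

457.1

deff = 1 + (26 − 1)·0.34 = 1 + 8.5 = 9.5.
n_eff = 4342 / 9.5 = 457.1.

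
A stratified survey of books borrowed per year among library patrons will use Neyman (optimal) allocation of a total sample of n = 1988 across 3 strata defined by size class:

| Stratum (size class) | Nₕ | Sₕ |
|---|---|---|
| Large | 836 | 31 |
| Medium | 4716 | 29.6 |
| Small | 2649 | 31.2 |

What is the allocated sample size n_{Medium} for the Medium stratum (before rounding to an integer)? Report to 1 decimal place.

1118.3

Neyman allocation: nₕ = n·NₕSₕ / Σⱼ NⱼSⱼ.
Σ NⱼSⱼ = 836·31 + 4716·29.6 + 2649·31.2 = 248158.4.
n_{Medium} = 1988·4716·29.6 / 248158.4 = 1118.3.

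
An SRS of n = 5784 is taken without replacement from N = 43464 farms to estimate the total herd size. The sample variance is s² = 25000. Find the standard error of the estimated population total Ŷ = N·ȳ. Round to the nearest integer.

84135

Var(Ŷ) = N²·Var(ȳ) = N²·(1 − n/N)·s²/n.
f = 5784/43464 = 0.13307565; Var(ȳ) = 0.86692435·25000/5784 = 3.7470797.
Var(Ŷ) = 43464² · 3.7470797 = 7.0786806 × 10^9.
SE(Ŷ) = √(7.0786806 × 10^9) = 84135.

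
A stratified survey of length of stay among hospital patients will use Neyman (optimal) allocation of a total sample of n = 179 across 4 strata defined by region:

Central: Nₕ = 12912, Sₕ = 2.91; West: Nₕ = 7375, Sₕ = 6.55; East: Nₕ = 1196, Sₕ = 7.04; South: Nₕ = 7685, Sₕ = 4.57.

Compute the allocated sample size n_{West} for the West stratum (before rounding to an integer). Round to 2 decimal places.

Neyman allocation: nₕ = n·NₕSₕ / Σⱼ NⱼSⱼ.
Σ NⱼSⱼ = 12912·2.91 + 7375·6.55 + 1196·7.04 + 7685·4.57 = 129420.46.
n_{West} = 179·7375·6.55 / 129420.46 = 66.81.

66.81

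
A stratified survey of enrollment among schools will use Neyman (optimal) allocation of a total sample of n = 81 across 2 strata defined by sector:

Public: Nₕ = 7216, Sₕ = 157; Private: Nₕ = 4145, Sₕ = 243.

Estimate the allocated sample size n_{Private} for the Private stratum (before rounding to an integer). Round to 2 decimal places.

Neyman allocation: nₕ = n·NₕSₕ / Σⱼ NⱼSⱼ.
Σ NⱼSⱼ = 7216·157 + 4145·243 = 2.140147 × 10^6.
n_{Private} = 81·4145·243 / (2.140147 × 10^6) = 38.12.

38.12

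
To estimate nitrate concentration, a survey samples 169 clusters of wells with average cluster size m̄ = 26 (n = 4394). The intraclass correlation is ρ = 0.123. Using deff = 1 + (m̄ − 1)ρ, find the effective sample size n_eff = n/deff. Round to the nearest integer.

deff = 1 + (26 − 1)·0.123 = 1 + 3.075 = 4.075.
n_eff = 4394 / 4.075 = 1078.

1078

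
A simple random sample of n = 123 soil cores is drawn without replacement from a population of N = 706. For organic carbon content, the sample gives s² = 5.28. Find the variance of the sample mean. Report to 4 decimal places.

0.0354

Under SRS without replacement, Var(ȳ) = (1 − f)·s²/n with f = n/N = 123/706 = 0.17422096.
Var(ȳ) = (1 − 0.17422096)·5.28/123 = 0.82577904·0.042926829 = 0.035448076.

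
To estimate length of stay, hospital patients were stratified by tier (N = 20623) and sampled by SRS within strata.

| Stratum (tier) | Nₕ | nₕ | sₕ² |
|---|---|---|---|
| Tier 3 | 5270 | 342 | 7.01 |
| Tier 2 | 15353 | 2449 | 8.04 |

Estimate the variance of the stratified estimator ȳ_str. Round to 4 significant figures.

Var(ȳ_str) = Σₕ Wₕ²(1 − fₕ)sₕ²/nₕ with Wₕ = Nₕ/N, N = 20623.
Tier 3: Wₕ = 0.25553993; term = 0.25553993²·(1 − 0.06489564)·7.01/342 = 0.0012516115.
Tier 2: Wₕ = 0.74446007; term = 0.74446007²·(1 − 0.15951280)·8.04/2449 = 0.0015292595.
Sum = 0.002780871.

0.002781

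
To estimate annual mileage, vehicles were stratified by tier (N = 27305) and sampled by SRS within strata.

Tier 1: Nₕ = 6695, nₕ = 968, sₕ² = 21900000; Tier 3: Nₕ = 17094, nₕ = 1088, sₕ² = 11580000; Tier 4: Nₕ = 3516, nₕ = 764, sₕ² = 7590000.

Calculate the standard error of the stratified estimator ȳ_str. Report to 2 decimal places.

72.10

Var(ȳ_str) = Σₕ Wₕ²(1 − fₕ)sₕ²/nₕ with Wₕ = Nₕ/N, N = 27305.
Tier 1: Wₕ = 0.24519319; term = 0.24519319²·(1 − 0.14458551)·21900000/968 = 1163.4887.
Tier 3: Wₕ = 0.62603919; term = 0.62603919²·(1 − 0.06364806)·11580000/1088 = 3905.9062.
Tier 4: Wₕ = 0.12876762; term = 0.12876762²·(1 − 0.21729238)·7590000/764 = 128.93219.
Sum = 5198.3271.
SE = √(5198.3271) = 72.10.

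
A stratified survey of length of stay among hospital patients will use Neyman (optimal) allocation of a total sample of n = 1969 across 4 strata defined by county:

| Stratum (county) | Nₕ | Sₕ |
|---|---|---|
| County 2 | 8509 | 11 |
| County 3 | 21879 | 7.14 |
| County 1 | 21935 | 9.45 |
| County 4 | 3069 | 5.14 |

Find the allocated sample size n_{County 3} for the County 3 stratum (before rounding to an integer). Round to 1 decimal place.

Neyman allocation: nₕ = n·NₕSₕ / Σⱼ NⱼSⱼ.
Σ NⱼSⱼ = 8509·11 + 21879·7.14 + 21935·9.45 + 3069·5.14 = 472875.47.
n_{County 3} = 1969·21879·7.14 / 472875.47 = 650.5.

650.5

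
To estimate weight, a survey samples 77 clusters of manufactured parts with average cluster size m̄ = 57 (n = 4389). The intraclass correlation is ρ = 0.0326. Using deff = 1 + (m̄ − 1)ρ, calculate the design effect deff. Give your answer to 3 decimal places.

2.826

deff = 1 + (57 − 1)·0.0326 = 1 + 1.8256 = 2.8256.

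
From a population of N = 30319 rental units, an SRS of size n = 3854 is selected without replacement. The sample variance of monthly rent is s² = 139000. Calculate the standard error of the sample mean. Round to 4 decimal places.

Under SRS without replacement, Var(ȳ) = (1 − f)·s²/n with f = n/N = 3854/30319 = 0.12711501.
Var(ȳ) = (1 − 0.12711501)·139000/3854 = 0.87288499·36.066424 = 31.481841.
SE(ȳ) = √(31.481841) = 5.6109.

5.6109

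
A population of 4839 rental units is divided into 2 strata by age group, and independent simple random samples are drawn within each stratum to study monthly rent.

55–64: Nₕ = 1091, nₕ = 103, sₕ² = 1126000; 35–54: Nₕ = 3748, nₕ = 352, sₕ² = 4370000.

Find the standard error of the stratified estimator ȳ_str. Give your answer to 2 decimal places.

Var(ȳ_str) = Σₕ Wₕ²(1 − fₕ)sₕ²/nₕ with Wₕ = Nₕ/N, N = 4839.
55–64: Wₕ = 0.22545981; term = 0.22545981²·(1 − 0.09440880)·1126000/103 = 503.2359.
35–54: Wₕ = 0.77454019; term = 0.77454019²·(1 − 0.09391676)·4370000/352 = 6748.3064.
Sum = 7251.5423.
SE = √(7251.5423) = 85.16.

85.16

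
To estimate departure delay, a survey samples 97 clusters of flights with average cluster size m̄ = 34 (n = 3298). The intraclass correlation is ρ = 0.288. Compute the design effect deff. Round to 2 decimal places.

10.50

deff = 1 + (34 − 1)·0.288 = 1 + 9.504 = 10.504.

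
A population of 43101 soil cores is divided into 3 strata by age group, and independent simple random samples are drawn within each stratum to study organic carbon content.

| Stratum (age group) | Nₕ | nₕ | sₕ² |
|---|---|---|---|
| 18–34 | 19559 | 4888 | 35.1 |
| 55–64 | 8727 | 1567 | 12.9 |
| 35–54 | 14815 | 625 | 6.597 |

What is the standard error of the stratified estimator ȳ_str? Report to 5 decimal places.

0.05080

Var(ȳ_str) = Σₕ Wₕ²(1 − fₕ)sₕ²/nₕ with Wₕ = Nₕ/N, N = 43101.
18–34: Wₕ = 0.45379458; term = 0.45379458²·(1 − 0.24991053)·35.1/4888 = 0.0011091942.
55–64: Wₕ = 0.20247790; term = 0.20247790²·(1 − 0.17955769)·12.9/1567 = 2.7690068 × 10^-4.
35–54: Wₕ = 0.34372752; term = 0.34372752²·(1 − 0.04218697)·6.597/625 = 0.0011944716.
Sum = 0.0025805665.
SE = √(0.0025805665) = 0.05080.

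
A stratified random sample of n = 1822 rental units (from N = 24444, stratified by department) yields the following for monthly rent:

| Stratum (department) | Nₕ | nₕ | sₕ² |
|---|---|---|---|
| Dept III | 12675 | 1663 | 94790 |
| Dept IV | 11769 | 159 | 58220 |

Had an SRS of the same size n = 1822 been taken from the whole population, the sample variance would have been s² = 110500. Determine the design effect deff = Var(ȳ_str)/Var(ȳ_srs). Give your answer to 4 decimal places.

Var(ȳ_str) = Σ Wₕ²(1−fₕ)sₕ²/nₕ with Wₕ = Nₕ/24444:
  Dept III: (12675/24444)²·(1−1663/12675)·94790/1663 = 13.314961
  Dept IV: (11769/24444)²·(1−159/11769)·58220/159 = 83.734091
  → Var(ȳ_str) = 97.049052.
Var(ȳ_srs) = (1 − 1822/24444)·110500/1822 = 56.127103.
deff = 97.049052 / 56.127103 = 1.7291.

1.7291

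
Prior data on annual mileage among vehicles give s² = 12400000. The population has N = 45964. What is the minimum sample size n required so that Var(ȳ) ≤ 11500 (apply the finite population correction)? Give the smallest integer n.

Without fpc, n₀ = s²/D = 12400000/11500 = 1078.2609.
With fpc, (1 − n/N)·s²/n ≤ D requires n ≥ n₀/(1 + n₀/N) = 1078.2609/(1 + 1078.2609/45964) = 1053.5460.
Rounding up, n = 1054.

1054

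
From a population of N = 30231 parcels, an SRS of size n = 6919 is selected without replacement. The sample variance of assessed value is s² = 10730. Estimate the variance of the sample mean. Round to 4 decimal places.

1.1959

Under SRS without replacement, Var(ȳ) = (1 − f)·s²/n with f = n/N = 6919/30231 = 0.22887103.
Var(ȳ) = (1 − 0.22887103)·10730/6919 = 0.77112897·1.5508021 = 1.1958685.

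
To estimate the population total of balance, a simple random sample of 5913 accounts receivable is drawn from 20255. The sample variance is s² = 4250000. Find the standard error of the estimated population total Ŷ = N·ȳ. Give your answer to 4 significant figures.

Var(Ŷ) = N²·Var(ȳ) = N²·(1 − n/N)·s²/n.
f = 5913/20255 = 0.29192792; Var(ȳ) = 0.70807208·4250000/5913 = 508.93055.
Var(Ŷ) = 20255² · 508.93055 = 2.087964 × 10^11.
SE(Ŷ) = √(2.087964 × 10^11) = 456900.

456900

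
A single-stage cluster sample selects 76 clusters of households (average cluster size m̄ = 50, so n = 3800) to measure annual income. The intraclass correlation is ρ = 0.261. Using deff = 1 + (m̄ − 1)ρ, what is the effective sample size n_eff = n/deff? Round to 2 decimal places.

deff = 1 + (50 − 1)·0.261 = 1 + 12.789 = 13.789.
n_eff = 3800 / 13.789 = 275.58.

275.58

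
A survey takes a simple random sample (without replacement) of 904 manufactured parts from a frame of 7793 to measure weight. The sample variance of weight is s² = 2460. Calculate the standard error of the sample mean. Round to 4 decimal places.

Under SRS without replacement, Var(ȳ) = (1 − f)·s²/n with f = n/N = 904/7793 = 0.11600154.
Var(ȳ) = (1 − 0.11600154)·2460/904 = 0.88399846·2.7212389 = 2.405571.
SE(ȳ) = √(2.405571) = 1.5510.

1.5510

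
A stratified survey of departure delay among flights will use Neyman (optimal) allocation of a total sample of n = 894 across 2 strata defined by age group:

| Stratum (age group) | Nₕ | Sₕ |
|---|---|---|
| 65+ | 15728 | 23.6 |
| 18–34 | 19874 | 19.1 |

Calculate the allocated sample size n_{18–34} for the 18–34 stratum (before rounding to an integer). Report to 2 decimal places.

452.01

Neyman allocation: nₕ = n·NₕSₕ / Σⱼ NⱼSⱼ.
Σ NⱼSⱼ = 15728·23.6 + 19874·19.1 = 750774.2.
n_{18–34} = 894·19874·19.1 / 750774.2 = 452.01.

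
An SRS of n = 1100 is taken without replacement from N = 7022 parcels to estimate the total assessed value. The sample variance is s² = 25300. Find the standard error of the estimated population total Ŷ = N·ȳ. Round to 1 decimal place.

Var(Ŷ) = N²·Var(ȳ) = N²·(1 − n/N)·s²/n.
f = 1100/7022 = 0.15665053; Var(ȳ) = 0.84334947·25300/1100 = 19.397038.
Var(Ŷ) = 7022² · 19.397038 = 9.5643854 × 10^8.
SE(Ŷ) = √(9.5643854 × 10^8) = 30926.3.

30926.3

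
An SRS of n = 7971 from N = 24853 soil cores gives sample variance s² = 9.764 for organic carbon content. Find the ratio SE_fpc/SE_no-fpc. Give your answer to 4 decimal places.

0.8242

f = n/N = 7971/24853 = 0.32072587.
SE_no-fpc = √(s²/n) = 0.034999149; SE_fpc = √((1−f)s²/n) = 0.028845629.
Ratio = √(1−f) = 0.82418089.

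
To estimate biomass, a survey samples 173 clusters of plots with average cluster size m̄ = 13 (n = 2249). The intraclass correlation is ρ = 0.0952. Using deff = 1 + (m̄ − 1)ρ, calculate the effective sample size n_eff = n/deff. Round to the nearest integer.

deff = 1 + (13 − 1)·0.0952 = 1 + 1.1424 = 2.1424.
n_eff = 2249 / 2.1424 = 1050.

1050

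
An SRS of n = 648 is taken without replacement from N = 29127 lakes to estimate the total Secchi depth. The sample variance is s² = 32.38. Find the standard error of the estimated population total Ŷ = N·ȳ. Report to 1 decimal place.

6438.2

Var(Ŷ) = N²·Var(ȳ) = N²·(1 − n/N)·s²/n.
f = 648/29127 = 0.02224740; Var(ȳ) = 0.97775260·32.38/648 = 0.048857452.
Var(Ŷ) = 29127² · 0.048857452 = 4.1449789 × 10^7.
SE(Ŷ) = √(4.1449789 × 10^7) = 6438.2.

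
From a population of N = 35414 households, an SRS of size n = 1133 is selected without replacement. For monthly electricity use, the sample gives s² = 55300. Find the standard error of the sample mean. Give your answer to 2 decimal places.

6.87

Under SRS without replacement, Var(ȳ) = (1 − f)·s²/n with f = n/N = 1133/35414 = 0.03199300.
Var(ȳ) = (1 − 0.03199300)·55300/1133 = 0.96800700·48.808473 = 47.246944.
SE(ȳ) = √(47.246944) = 6.87.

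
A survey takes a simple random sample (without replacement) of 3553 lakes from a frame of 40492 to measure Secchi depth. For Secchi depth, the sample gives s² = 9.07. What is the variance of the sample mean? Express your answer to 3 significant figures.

Under SRS without replacement, Var(ȳ) = (1 − f)·s²/n with f = n/N = 3553/40492 = 0.08774573.
Var(ȳ) = (1 − 0.08774573)·9.07/3553 = 0.91225427·0.0025527723 = 0.0023287774.

0.00233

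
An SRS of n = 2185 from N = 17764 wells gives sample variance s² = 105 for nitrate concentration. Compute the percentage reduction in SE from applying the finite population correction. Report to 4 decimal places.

6.3518

f = n/N = 2185/17764 = 0.12300158.
SE_no-fpc = √(s²/n) = 0.21921432; SE_fpc = √((1−f)s²/n) = 0.20529026.
Ratio = √(1−f) = 0.93648194. Reduction = 100·(1 − 0.93648194) = 6.3518%.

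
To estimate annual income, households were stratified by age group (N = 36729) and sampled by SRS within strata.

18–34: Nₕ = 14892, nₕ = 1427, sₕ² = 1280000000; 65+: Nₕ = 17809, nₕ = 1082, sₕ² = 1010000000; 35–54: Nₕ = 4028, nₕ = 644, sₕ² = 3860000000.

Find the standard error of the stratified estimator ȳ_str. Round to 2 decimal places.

Var(ȳ_str) = Σₕ Wₕ²(1 − fₕ)sₕ²/nₕ with Wₕ = Nₕ/N, N = 36729.
18–34: Wₕ = 0.40545618; term = 0.40545618²·(1 − 0.09582326)·1280000000/1427 = 133329.78.
65+: Wₕ = 0.48487571; term = 0.48487571²·(1 − 0.06075580)·1010000000/1082 = 206126.34.
35–54: Wₕ = 0.10966811; term = 0.10966811²·(1 − 0.15988083)·3860000000/644 = 60562.396.
Sum = 400018.52.
SE = √(400018.52) = 632.47.

632.47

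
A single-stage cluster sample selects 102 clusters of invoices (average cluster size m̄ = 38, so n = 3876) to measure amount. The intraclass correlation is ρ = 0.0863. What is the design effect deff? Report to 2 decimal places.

deff = 1 + (38 − 1)·0.0863 = 1 + 3.1931 = 4.1931.

4.19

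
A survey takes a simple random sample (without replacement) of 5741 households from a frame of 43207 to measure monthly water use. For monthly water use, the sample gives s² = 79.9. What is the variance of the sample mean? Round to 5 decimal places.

Under SRS without replacement, Var(ȳ) = (1 − f)·s²/n with f = n/N = 5741/43207 = 0.13287199.
Var(ȳ) = (1 − 0.13287199)·79.9/5741 = 0.86712801·0.013917436 = 0.012068199.

0.01207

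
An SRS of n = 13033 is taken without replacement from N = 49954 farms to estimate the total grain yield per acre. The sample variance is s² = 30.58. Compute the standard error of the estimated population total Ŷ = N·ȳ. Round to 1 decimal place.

Var(Ŷ) = N²·Var(ȳ) = N²·(1 − n/N)·s²/n.
f = 13033/49954 = 0.26090003; Var(ȳ) = 0.73909997·30.58/13033 = 0.0017341884.
Var(Ŷ) = 49954² · 0.0017341884 = 4.3274974 × 10^6.
SE(Ŷ) = √(4.3274974 × 10^6) = 2080.3.

2080.3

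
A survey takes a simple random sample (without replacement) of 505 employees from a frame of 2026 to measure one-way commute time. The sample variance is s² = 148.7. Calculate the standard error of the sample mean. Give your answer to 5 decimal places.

Under SRS without replacement, Var(ȳ) = (1 − f)·s²/n with f = n/N = 505/2026 = 0.24925962.
Var(ȳ) = (1 − 0.24925962)·148.7/505 = 0.75074038·0.29445545 = 0.22105959.
SE(ȳ) = √(0.22105959) = 0.47017.

0.47017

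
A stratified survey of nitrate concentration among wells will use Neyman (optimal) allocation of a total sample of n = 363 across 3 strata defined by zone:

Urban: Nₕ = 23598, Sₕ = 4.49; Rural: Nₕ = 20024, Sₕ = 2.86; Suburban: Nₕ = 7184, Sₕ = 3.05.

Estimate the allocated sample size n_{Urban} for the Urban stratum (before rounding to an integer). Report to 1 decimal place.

Neyman allocation: nₕ = n·NₕSₕ / Σⱼ NⱼSⱼ.
Σ NⱼSⱼ = 23598·4.49 + 20024·2.86 + 7184·3.05 = 185134.86.
n_{Urban} = 363·23598·4.49 / 185134.86 = 207.7.

207.7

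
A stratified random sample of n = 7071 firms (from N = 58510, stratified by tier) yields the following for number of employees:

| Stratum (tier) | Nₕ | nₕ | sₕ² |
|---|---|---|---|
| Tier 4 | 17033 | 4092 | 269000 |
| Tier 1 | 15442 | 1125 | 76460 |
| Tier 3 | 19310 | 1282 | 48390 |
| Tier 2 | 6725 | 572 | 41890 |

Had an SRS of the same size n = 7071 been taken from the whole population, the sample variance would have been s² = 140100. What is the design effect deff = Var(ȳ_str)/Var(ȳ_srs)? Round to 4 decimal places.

Var(ȳ_str) = Σ Wₕ²(1−fₕ)sₕ²/nₕ with Wₕ = Nₕ/58510:
  Tier 4: (17033/58510)²·(1−4092/17033)·269000/4092 = 4.2326801
  Tier 1: (15442/58510)²·(1−1125/15442)·76460/1125 = 4.3891169
  Tier 3: (19310/58510)²·(1−1282/19310)·48390/1282 = 3.838285
  Tier 2: (6725/58510)²·(1−572/6725)·41890/572 = 0.88518356
  → Var(ȳ_str) = 13.345266.
Var(ȳ_srs) = (1 − 7071/58510)·140100/7071 = 17.41886.
deff = 13.345266 / 17.41886 = 0.7661.

0.7661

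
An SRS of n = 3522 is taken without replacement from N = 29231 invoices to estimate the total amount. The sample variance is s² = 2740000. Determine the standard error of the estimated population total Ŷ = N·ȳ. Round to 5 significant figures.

764620

Var(Ŷ) = N²·Var(ȳ) = N²·(1 − n/N)·s²/n.
f = 3522/29231 = 0.12048852; Var(ȳ) = 0.87951148·2740000/3522 = 684.23096.
Var(Ŷ) = 29231² · 684.23096 = 5.8464208 × 10^11.
SE(Ŷ) = √(5.8464208 × 10^11) = 764620.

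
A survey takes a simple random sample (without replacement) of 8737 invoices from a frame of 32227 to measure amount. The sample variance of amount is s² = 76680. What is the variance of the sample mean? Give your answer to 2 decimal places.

6.40

Under SRS without replacement, Var(ȳ) = (1 − f)·s²/n with f = n/N = 8737/32227 = 0.27110808.
Var(ȳ) = (1 − 0.27110808)·76680/8737 = 0.72889192·8.7764679 = 6.3970966.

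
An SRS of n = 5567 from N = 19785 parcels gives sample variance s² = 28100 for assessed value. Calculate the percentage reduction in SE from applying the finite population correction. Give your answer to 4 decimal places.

f = n/N = 5567/19785 = 0.28137478.
SE_no-fpc = √(s²/n) = 2.2466869; SE_fpc = √((1−f)s²/n) = 1.9045561.
Ratio = √(1−f) = 0.84771765. Reduction = 100·(1 − 0.84771765) = 15.2282%.

15.2282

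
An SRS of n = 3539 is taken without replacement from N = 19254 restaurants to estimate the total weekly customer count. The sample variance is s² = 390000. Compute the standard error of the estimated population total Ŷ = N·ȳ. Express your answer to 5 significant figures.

Var(Ŷ) = N²·Var(ȳ) = N²·(1 − n/N)·s²/n.
f = 3539/19254 = 0.18380596; Var(ȳ) = 0.81619404·390000/3539 = 89.94509.
Var(Ŷ) = 19254² · 89.94509 = 3.334413 × 10^10.
SE(Ŷ) = √(3.334413 × 10^10) = 182600.

182600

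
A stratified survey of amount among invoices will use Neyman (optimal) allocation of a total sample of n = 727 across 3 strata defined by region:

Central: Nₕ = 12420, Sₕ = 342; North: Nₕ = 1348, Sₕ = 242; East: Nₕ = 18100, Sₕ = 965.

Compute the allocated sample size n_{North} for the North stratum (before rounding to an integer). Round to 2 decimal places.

Neyman allocation: nₕ = n·NₕSₕ / Σⱼ NⱼSⱼ.
Σ NⱼSⱼ = 12420·342 + 1348·242 + 18100·965 = 2.2040356 × 10^7.
n_{North} = 727·1348·242 / (2.2040356 × 10^7) = 10.76.

10.76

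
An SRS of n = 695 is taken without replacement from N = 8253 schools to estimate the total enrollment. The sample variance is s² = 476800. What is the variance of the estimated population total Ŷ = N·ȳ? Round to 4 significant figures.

Var(Ŷ) = N²·Var(ȳ) = N²·(1 − n/N)·s²/n.
f = 695/8253 = 0.08421180; Var(ȳ) = 0.91578820·476800/695 = 628.27023.
Var(Ŷ) = 8253² · 628.27023 = 4.2792748 × 10^10.

4.279 × 10^10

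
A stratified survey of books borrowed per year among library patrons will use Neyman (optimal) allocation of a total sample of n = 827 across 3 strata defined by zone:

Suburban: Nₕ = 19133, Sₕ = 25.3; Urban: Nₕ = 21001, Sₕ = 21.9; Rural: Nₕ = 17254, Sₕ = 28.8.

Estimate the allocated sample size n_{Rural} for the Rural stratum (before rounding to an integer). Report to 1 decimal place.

Neyman allocation: nₕ = n·NₕSₕ / Σⱼ NⱼSⱼ.
Σ NⱼSⱼ = 19133·25.3 + 21001·21.9 + 17254·28.8 = 1.440902 × 10^6.
n_{Rural} = 827·17254·28.8 / (1.440902 × 10^6) = 285.2.

285.2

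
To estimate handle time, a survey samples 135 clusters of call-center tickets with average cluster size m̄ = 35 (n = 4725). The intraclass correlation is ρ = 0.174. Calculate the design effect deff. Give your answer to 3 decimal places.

6.916

deff = 1 + (35 − 1)·0.174 = 1 + 5.916 = 6.916.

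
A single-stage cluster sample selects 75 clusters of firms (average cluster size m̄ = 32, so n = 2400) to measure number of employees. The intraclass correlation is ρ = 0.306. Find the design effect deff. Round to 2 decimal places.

deff = 1 + (32 − 1)·0.306 = 1 + 9.486 = 10.486.

10.49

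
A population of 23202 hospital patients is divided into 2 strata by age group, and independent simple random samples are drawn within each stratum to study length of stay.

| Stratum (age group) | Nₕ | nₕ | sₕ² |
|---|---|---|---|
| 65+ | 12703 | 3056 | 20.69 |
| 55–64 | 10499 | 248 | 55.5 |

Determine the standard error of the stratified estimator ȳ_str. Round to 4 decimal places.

Var(ȳ_str) = Σₕ Wₕ²(1 − fₕ)sₕ²/nₕ with Wₕ = Nₕ/N, N = 23202.
65+: Wₕ = 0.54749591; term = 0.54749591²·(1 − 0.24057309)·20.69/3056 = 0.0015411854.
55–64: Wₕ = 0.45250409; term = 0.45250409²·(1 − 0.02362130)·55.5/248 = 0.044740891.
Sum = 0.046282076.
SE = √(0.046282076) = 0.2151.

0.2151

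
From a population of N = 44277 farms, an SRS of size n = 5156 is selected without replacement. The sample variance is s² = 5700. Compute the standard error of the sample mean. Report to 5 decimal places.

0.98832

Under SRS without replacement, Var(ȳ) = (1 − f)·s²/n with f = n/N = 5156/44277 = 0.11644872.
Var(ȳ) = (1 − 0.11644872)·5700/5156 = 0.88355128·1.1055081 = 0.97677314.
SE(ȳ) = √(0.97677314) = 0.98832.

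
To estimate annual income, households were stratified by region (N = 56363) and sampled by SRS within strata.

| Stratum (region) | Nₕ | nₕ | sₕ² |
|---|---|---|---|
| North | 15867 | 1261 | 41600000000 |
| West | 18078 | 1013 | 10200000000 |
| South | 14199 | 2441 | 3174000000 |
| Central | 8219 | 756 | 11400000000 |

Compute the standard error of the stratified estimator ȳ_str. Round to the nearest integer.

1935

Var(ȳ_str) = Σₕ Wₕ²(1 − fₕ)sₕ²/nₕ with Wₕ = Nₕ/N, N = 56363.
North: Wₕ = 0.28151447; term = 0.28151447²·(1 − 0.07947312)·41600000000/1261 = 2.4066679 × 10^6.
West: Wₕ = 0.32074233; term = 0.32074233²·(1 − 0.05603496)·10200000000/1013 = 977820.64.
South: Wₕ = 0.25192059; term = 0.25192059²·(1 − 0.17191352)·3174000000/2441 = 68334.836.
Central: Wₕ = 0.14582261; term = 0.14582261²·(1 − 0.09198199)·11400000000/756 = 291157.03.
Sum = 3.7439804 × 10^6.
SE = √(3.7439804 × 10^6) = 1935.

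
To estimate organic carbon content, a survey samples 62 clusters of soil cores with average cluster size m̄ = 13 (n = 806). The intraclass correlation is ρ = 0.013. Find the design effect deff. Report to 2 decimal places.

1.16

deff = 1 + (13 − 1)·0.013 = 1 + 0.156 = 1.156.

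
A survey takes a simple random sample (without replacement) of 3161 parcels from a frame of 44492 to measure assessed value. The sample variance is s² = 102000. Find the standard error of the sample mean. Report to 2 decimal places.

Under SRS without replacement, Var(ȳ) = (1 − f)·s²/n with f = n/N = 3161/44492 = 0.07104648.
Var(ȳ) = (1 − 0.07104648)·102000/3161 = 0.92895352·32.26827 = 29.975723.
SE(ȳ) = √(29.975723) = 5.48.

5.48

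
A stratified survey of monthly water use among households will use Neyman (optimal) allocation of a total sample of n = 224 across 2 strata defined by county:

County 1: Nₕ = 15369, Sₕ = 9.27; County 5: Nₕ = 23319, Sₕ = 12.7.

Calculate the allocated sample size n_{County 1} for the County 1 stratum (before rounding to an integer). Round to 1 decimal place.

Neyman allocation: nₕ = n·NₕSₕ / Σⱼ NⱼSⱼ.
Σ NⱼSⱼ = 15369·9.27 + 23319·12.7 = 438621.93.
n_{County 1} = 224·15369·9.27 / 438621.93 = 72.8.

72.8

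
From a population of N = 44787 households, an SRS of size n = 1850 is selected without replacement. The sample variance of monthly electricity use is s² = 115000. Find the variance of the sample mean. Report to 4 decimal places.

Under SRS without replacement, Var(ȳ) = (1 − f)·s²/n with f = n/N = 1850/44787 = 0.04130663.
Var(ȳ) = (1 − 0.04130663)·115000/1850 = 0.95869337·62.162162 = 59.594453.

59.5945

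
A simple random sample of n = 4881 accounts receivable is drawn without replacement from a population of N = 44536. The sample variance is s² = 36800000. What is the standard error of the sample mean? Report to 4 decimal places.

81.9338

Under SRS without replacement, Var(ȳ) = (1 − f)·s²/n with f = n/N = 4881/44536 = 0.10959673.
Var(ȳ) = (1 − 0.10959673)·36800000/4881 = 0.89040327·7539.4386 = 6713.1408.
SE(ȳ) = √(6713.1408) = 81.9338.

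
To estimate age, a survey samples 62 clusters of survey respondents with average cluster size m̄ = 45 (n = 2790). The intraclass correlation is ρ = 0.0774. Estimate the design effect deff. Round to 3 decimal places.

deff = 1 + (45 − 1)·0.0774 = 1 + 3.4056 = 4.4056.

4.406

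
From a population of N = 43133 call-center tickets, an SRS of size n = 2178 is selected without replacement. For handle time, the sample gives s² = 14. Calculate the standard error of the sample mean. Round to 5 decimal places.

0.07812

Under SRS without replacement, Var(ȳ) = (1 − f)·s²/n with f = n/N = 2178/43133 = 0.05049498.
Var(ȳ) = (1 − 0.05049498)·14/2178 = 0.94950502·0.0064279155 = 0.006103338.
SE(ȳ) = √(0.006103338) = 0.07812.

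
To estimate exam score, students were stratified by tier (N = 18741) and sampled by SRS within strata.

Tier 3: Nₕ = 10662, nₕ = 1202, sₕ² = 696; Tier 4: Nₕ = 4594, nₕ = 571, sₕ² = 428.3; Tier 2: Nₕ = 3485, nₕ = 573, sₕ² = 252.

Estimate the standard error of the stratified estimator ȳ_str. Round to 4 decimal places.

Var(ȳ_str) = Σₕ Wₕ²(1 − fₕ)sₕ²/nₕ with Wₕ = Nₕ/N, N = 18741.
Tier 3: Wₕ = 0.56891308; term = 0.56891308²·(1 − 0.11273682)·696/1202 = 0.16628346.
Tier 4: Wₕ = 0.24513100; term = 0.24513100²·(1 − 0.12429256)·428.3/571 = 0.039470031.
Tier 2: Wₕ = 0.18595593; term = 0.18595593²·(1 − 0.16441894)·252/573 = 0.012707337.
Sum = 0.21846083.
SE = √(0.21846083) = 0.4674.

0.4674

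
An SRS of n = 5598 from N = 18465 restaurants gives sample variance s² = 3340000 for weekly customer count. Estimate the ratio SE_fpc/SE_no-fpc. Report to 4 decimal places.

f = n/N = 5598/18465 = 0.30316816.
SE_no-fpc = √(s²/n) = 24.426249; SE_fpc = √((1−f)s²/n) = 20.390167.
Ratio = √(1−f) = 0.83476454.

0.8348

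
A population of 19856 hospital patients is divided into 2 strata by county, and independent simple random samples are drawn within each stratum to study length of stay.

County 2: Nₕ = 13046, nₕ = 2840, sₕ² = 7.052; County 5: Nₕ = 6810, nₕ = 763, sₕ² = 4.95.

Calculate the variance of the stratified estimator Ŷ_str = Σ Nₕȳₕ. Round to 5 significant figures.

Var(Ŷ_str) = Σₕ Nₕ²(1 − fₕ)sₕ²/nₕ.
County 2: 13046²·(1 − 2840/13046)·7.052/2840 = 330618.31.
County 5: 6810²·(1 − 763/6810)·4.95/763 = 267157.73.
Sum = 597776.04.

597780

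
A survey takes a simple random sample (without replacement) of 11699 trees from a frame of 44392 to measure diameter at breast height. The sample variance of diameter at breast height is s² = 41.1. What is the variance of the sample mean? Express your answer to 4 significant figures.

Under SRS without replacement, Var(ȳ) = (1 − f)·s²/n with f = n/N = 11699/44392 = 0.26353848.
Var(ȳ) = (1 − 0.26353848)·41.1/11699 = 0.73646152·0.0035131208 = 0.0025872783.

0.002587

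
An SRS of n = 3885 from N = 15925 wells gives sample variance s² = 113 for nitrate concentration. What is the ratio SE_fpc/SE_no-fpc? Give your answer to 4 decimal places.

0.8695

f = n/N = 3885/15925 = 0.24395604.
SE_no-fpc = √(s²/n) = 0.17054685; SE_fpc = √((1−f)s²/n) = 0.14829183.
Ratio = √(1−f) = 0.86950788.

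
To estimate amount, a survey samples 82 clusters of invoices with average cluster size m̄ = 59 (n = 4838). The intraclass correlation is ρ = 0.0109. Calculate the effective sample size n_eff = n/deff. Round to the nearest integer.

deff = 1 + (59 − 1)·0.0109 = 1 + 0.6322 = 1.6322.
n_eff = 4838 / 1.6322 = 2964.

2964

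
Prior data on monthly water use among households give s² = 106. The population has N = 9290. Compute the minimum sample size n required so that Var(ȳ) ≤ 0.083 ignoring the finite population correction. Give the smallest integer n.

Without fpc, n₀ = s²/D = 106/0.083 = 1277.1084.
Rounding up, n = 1278.

1278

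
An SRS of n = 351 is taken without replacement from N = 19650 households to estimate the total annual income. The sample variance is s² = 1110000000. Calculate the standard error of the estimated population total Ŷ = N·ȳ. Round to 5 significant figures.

3.4630 × 10^7

Var(Ŷ) = N²·Var(ȳ) = N²·(1 − n/N)·s²/n.
f = 351/19650 = 0.01786260; Var(ȳ) = 0.98213740·1110000000/351 = 3.1059046 × 10^6.
Var(Ŷ) = 19650² · (3.1059046 × 10^6) = 1.1992596 × 10^15.
SE(Ŷ) = √(1.1992596 × 10^15) = 3.4630 × 10^7.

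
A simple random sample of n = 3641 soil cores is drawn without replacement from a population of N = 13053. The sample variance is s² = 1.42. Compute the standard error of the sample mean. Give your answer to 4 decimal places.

Under SRS without replacement, Var(ȳ) = (1 − f)·s²/n with f = n/N = 3641/13053 = 0.27893971.
Var(ȳ) = (1 − 0.27893971)·1.42/3641 = 0.72106029·3.9000275 × 10^-4 = 2.8121549 × 10^-4.
SE(ȳ) = √(2.8121549 × 10^-4) = 0.0168.

0.0168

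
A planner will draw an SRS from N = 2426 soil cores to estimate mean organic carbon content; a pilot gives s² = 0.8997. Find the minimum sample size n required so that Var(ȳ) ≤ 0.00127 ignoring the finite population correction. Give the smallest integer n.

709

Without fpc, n₀ = s²/D = 0.8997/0.00127 = 708.4252.
Rounding up, n = 709.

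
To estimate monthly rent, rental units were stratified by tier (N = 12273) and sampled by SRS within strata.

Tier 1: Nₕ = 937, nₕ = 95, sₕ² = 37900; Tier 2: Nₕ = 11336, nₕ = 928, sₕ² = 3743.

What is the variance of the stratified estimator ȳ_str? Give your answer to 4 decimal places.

Var(ȳ_str) = Σₕ Wₕ²(1 − fₕ)sₕ²/nₕ with Wₕ = Nₕ/N, N = 12273.
Tier 1: Wₕ = 0.07634645; term = 0.07634645²·(1 − 0.10138741)·37900/95 = 2.0896128.
Tier 2: Wₕ = 0.92365355; term = 0.92365355²·(1 − 0.08186309)·3743/928 = 3.1593483.
Sum = 5.2489611.

5.2490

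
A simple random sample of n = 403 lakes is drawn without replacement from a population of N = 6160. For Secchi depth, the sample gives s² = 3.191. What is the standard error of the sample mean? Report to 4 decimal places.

Under SRS without replacement, Var(ȳ) = (1 − f)·s²/n with f = n/N = 403/6160 = 0.06542208.
Var(ȳ) = (1 − 0.06542208)·3.191/403 = 0.93457792·0.0079181141 = 0.0074000947.
SE(ȳ) = √(0.0074000947) = 0.0860.

0.0860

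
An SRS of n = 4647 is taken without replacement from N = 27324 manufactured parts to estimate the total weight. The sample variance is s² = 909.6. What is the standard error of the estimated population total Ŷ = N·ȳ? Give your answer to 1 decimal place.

11013.0

Var(Ŷ) = N²·Var(ȳ) = N²·(1 − n/N)·s²/n.
f = 4647/27324 = 0.17007027; Var(ȳ) = 0.82992973·909.6/4647 = 0.16244977.
Var(Ŷ) = 27324² · 0.16244977 = 1.2128516 × 10^8.
SE(Ŷ) = √(1.2128516 × 10^8) = 11013.0.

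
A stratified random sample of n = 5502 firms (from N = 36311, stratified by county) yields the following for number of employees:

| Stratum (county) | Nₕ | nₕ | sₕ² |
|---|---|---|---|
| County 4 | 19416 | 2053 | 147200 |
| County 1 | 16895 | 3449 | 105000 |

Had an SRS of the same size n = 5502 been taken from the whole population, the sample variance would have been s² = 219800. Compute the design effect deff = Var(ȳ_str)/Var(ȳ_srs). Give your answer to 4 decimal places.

Var(ȳ_str) = Σ Wₕ²(1−fₕ)sₕ²/nₕ with Wₕ = Nₕ/36311:
  County 4: (19416/36311)²·(1−2053/19416)·147200/2053 = 18.332723
  County 1: (16895/36311)²·(1−3449/16895)·105000/3449 = 5.2453079
  → Var(ȳ_str) = 23.578031.
Var(ȳ_srs) = (1 − 5502/36311)·219800/5502 = 33.895847.
deff = 23.578031 / 33.895847 = 0.6956.

0.6956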